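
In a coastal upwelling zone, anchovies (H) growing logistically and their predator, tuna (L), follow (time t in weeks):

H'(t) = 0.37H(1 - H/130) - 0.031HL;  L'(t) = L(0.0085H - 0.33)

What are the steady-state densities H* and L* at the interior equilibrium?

H* ≈ 38.8, L* ≈ 8.37

From dL/dt = 0 with L > 0: 0.0085H* = 0.33, so H* = 38.8.
Substitute into dH/dt = 0: 0.37(1 - 38.8/130) = 0.031L*.
The bracket is 0.701, giving L* = 0.26/0.031 = 8.37.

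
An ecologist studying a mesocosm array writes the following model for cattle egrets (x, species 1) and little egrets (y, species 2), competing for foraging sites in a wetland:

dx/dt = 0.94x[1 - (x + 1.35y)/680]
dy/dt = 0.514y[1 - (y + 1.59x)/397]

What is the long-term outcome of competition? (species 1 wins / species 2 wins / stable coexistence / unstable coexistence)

species 1 excludes species 2

Compare the nullcline intercepts: K1/α12 = 680/1.35 = 504 > K2 = 397; K2/α21 = 397/1.59 = 250 < K1 = 680.
Since the inequalities point opposite ways, species 1 can invade but species 2 cannot.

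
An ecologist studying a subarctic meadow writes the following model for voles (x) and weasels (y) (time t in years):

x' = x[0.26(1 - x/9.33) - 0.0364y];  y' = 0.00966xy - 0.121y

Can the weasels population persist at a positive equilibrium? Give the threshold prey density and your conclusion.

Threshold x = 12.5; K < 12.5, so no, the predator goes extinct.

The predator equation gives dy/dt > 0 only when x > 0.121/0.00966 = 12.5.
Without the predator, x → K = 9.33. Since 9.33 < 12.5, the predator cannot invade.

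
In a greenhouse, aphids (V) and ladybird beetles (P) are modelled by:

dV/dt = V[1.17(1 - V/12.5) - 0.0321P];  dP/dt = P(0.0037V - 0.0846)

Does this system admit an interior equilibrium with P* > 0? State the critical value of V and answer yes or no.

The predator equation gives dP/dt > 0 only when V > 0.0846/0.0037 = 22.9.
Without the predator, V → K = 12.5. Since 12.5 < 22.9, the predator cannot invade.

Threshold V = 22.9; K < 22.9, so no, the predator goes extinct.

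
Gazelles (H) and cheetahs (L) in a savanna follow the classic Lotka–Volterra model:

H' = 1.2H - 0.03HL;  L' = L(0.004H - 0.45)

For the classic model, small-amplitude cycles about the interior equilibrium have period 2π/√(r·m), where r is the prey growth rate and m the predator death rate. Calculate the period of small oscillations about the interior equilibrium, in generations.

Here r = 1.2 and m = 0.45, so r·m = 0.54.
ω = √0.54 = 0.735 per generation, hence T = 2π/ω ≈ 8.55 generations.

T ≈ 8.55 generations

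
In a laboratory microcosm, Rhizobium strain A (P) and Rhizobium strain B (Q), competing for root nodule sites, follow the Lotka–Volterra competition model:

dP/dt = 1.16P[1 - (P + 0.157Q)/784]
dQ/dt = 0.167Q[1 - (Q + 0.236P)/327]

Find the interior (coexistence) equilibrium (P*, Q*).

P* ≈ 761, Q* ≈ 147

Setting both brackets to zero gives the nullclines P + 0.157Q = 784 and 0.236P + Q = 327.
Substituting Q = 327 - 0.236P into the first: P(1 - 0.157·0.236) = 784 - 0.157·327.
So P* = 733/0.963 = 761, and then Q* = 327 - 0.236·761 = 147.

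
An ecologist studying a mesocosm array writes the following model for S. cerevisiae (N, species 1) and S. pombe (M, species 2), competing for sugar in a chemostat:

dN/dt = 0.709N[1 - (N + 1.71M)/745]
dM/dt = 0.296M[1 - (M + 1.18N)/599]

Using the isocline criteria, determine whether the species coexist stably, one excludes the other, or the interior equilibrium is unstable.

Compare the nullcline intercepts: K1/α12 = 745/1.71 = 436 < K2 = 599; K2/α21 = 599/1.18 = 508 < K1 = 745.
Since both are reversed, neither can invade when rare; the interior point is a saddle.

unstable coexistence (outcome depends on initial conditions)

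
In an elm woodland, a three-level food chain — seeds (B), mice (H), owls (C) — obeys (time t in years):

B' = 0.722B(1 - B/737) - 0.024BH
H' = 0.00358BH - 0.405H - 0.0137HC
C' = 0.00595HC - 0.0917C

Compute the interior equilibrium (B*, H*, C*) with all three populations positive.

From dC/dt = 0: 0.00595H* = 0.0917, so H* = 15.4.
From dB/dt = 0: 0.722(1 - B*/737) = 0.024·15.4, giving B* = 737·(1 - 0.512) = 359.
From dH/dt = 0: 0.00358·359 - 0.405 = 0.0137C*, so C* = 0.882/0.0137 = 64.4.

B* ≈ 359, H* ≈ 15.4, C* ≈ 64.4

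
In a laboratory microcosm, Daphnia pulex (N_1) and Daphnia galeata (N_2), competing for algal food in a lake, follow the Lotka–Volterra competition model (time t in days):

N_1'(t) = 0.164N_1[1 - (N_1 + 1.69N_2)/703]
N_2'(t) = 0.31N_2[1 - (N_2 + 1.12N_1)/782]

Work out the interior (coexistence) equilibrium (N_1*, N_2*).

Setting both brackets to zero gives the nullclines N_1 + 1.69N_2 = 703 and 1.12N_1 + N_2 = 782.
Substituting N_2 = 782 - 1.12N_1 into the first: N_1(1 - 1.69·1.12) = 703 - 1.69·782.
So N_1* = -619/-0.893 = 693, and then N_2* = 782 - 1.12·693 = 6.

N_1* ≈ 693, N_2* ≈ 6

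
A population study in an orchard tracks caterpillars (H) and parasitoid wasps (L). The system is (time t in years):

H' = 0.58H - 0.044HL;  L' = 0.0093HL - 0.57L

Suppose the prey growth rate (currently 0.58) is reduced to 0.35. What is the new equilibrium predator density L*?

At the interior fixed point, setting dH/dt = 0 with H > 0 fixes L* = (prey growth rate)/(HL coefficient) — independent of the other coefficients.
With the change, L* = 0.35/0.044 = 7.95; it falls from 13.2.

L* ≈ 7.95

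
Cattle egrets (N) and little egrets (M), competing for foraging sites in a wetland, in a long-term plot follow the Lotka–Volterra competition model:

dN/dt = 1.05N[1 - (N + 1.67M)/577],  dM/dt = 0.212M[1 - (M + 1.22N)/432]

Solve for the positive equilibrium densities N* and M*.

N* ≈ 139, M* ≈ 262

Setting both brackets to zero gives the nullclines N + 1.67M = 577 and 1.22N + M = 432.
Substituting M = 432 - 1.22N into the first: N(1 - 1.67·1.22) = 577 - 1.67·432.
So N* = -144/-1.04 = 139, and then M* = 432 - 1.22·139 = 262.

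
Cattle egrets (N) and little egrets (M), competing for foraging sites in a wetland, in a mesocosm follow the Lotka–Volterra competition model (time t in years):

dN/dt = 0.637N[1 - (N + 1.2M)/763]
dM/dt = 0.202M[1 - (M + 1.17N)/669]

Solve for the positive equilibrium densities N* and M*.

N* ≈ 98.5, M* ≈ 554

Setting both brackets to zero gives the nullclines N + 1.2M = 763 and 1.17N + M = 669.
Substituting M = 669 - 1.17N into the first: N(1 - 1.2·1.17) = 763 - 1.2·669.
So N* = -39.8/-0.404 = 98.5, and then M* = 669 - 1.17·98.5 = 554.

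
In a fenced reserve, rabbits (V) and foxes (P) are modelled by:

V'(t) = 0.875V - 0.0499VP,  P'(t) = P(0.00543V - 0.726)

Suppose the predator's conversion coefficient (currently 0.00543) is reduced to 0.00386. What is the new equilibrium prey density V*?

V* ≈ 188

At the interior fixed point, setting dP/dt = 0 with P > 0 fixes V* = (predator death rate)/(VP coefficient) — independent of the other coefficients.
With the change, V* = 0.726/0.00386 = 188; it rises from 134.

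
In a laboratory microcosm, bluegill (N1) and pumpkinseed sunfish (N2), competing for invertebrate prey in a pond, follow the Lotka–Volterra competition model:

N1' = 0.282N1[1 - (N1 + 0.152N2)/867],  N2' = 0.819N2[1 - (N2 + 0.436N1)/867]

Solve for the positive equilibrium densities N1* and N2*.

N1* ≈ 787, N2* ≈ 524

Setting both brackets to zero gives the nullclines N1 + 0.152N2 = 867 and 0.436N1 + N2 = 867.
Substituting N2 = 867 - 0.436N1 into the first: N1(1 - 0.152·0.436) = 867 - 0.152·867.
So N1* = 735/0.934 = 787, and then N2* = 867 - 0.436·787 = 524.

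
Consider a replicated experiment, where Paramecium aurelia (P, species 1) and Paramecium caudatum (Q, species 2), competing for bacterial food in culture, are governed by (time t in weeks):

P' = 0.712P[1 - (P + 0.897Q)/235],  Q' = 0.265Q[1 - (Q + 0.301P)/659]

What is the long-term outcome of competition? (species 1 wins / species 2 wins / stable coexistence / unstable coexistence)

Compare the nullcline intercepts: K1/α12 = 235/0.897 = 262 < K2 = 659; K2/α21 = 659/0.301 = 2190 > K1 = 235.
Since the inequalities point opposite ways, species 2 can invade but species 1 cannot.

species 2 excludes species 1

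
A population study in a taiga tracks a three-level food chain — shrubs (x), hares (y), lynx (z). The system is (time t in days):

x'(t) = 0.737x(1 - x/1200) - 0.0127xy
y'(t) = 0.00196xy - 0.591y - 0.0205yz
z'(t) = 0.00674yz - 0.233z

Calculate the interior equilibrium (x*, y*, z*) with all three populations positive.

From dz/dt = 0: 0.00674y* = 0.233, so y* = 34.6.
From dx/dt = 0: 0.737(1 - x*/1200) = 0.0127·34.6, giving x* = 1200·(1 - 0.596) = 485.
From dy/dt = 0: 0.00196·485 - 0.591 = 0.0205z*, so z* = 0.36/0.0205 = 17.6.

x* ≈ 485, y* ≈ 34.6, z* ≈ 17.6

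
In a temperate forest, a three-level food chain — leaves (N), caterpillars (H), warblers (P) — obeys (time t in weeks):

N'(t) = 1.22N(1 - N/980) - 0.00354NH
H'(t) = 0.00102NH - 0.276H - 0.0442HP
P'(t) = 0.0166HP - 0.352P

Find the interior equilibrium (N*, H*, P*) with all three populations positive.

From dP/dt = 0: 0.0166H* = 0.352, so H* = 21.2.
From dN/dt = 0: 1.22(1 - N*/980) = 0.00354·21.2, giving N* = 980·(1 - 0.0615) = 920.
From dH/dt = 0: 0.00102·920 - 0.276 = 0.0442P*, so P* = 0.662/0.0442 = 15.

N* ≈ 920, H* ≈ 21.2, P* ≈ 15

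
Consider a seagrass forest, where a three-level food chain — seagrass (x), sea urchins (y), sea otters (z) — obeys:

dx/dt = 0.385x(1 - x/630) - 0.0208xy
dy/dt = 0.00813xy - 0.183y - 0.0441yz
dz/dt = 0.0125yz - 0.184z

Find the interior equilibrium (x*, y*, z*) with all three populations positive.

From dz/dt = 0: 0.0125y* = 0.184, so y* = 14.7.
From dx/dt = 0: 0.385(1 - x*/630) = 0.0208·14.7, giving x* = 630·(1 - 0.795) = 129.
From dy/dt = 0: 0.00813·129 - 0.183 = 0.0441z*, so z* = 0.866/0.0441 = 19.6.

x* ≈ 129, y* ≈ 14.7, z* ≈ 19.6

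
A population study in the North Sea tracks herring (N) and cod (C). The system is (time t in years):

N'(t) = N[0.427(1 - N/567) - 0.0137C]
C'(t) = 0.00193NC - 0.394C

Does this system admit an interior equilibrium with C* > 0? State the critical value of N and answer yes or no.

The predator equation gives dC/dt > 0 only when N > 0.394/0.00193 = 204.
Without the predator, N → K = 567. Since 567 > 204, the predator can invade and persist.

Threshold N = 204; K > 204, so yes, the predator persists.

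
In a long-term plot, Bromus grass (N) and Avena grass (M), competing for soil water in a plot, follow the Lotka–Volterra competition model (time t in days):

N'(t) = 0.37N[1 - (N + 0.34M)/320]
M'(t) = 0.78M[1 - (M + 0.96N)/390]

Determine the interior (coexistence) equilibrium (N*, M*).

N* ≈ 278, M* ≈ 123

Setting both brackets to zero gives the nullclines N + 0.34M = 320 and 0.96N + M = 390.
Substituting M = 390 - 0.96N into the first: N(1 - 0.34·0.96) = 320 - 0.34·390.
So N* = 187/0.674 = 278, and then M* = 390 - 0.96·278 = 123.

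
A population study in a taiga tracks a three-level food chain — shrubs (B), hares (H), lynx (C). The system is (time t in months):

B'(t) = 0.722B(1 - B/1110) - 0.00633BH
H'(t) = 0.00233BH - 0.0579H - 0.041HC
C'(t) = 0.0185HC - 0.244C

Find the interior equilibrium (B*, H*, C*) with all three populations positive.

B* ≈ 982, H* ≈ 13.2, C* ≈ 54.4

From dC/dt = 0: 0.0185H* = 0.244, so H* = 13.2.
From dB/dt = 0: 0.722(1 - B*/1110) = 0.00633·13.2, giving B* = 1110·(1 - 0.116) = 982.
From dH/dt = 0: 0.00233·982 - 0.0579 = 0.041C*, so C* = 2.23/0.041 = 54.4.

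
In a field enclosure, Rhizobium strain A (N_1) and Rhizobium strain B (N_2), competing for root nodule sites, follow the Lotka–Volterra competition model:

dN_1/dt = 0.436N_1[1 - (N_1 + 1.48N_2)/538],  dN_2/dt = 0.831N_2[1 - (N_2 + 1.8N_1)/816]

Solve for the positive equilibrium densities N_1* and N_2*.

Setting both brackets to zero gives the nullclines N_1 + 1.48N_2 = 538 and 1.8N_1 + N_2 = 816.
Substituting N_2 = 816 - 1.8N_1 into the first: N_1(1 - 1.48·1.8) = 538 - 1.48·816.
So N_1* = -670/-1.66 = 402, and then N_2* = 816 - 1.8·402 = 91.6.

N_1* ≈ 402, N_2* ≈ 91.6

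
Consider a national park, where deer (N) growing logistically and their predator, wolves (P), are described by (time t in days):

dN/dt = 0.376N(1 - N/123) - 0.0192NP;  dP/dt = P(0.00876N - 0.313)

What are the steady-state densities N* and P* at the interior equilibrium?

From dP/dt = 0 with P > 0: 0.00876N* = 0.313, so N* = 35.7.
Substitute into dN/dt = 0: 0.376(1 - 35.7/123) = 0.0192P*.
The bracket is 0.71, giving P* = 0.267/0.0192 = 13.9.

N* ≈ 35.7, P* ≈ 13.9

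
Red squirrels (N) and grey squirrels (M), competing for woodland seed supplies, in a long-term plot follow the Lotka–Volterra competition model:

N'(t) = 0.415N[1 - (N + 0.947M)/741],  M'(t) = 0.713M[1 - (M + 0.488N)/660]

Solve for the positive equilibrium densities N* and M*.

N* ≈ 216, M* ≈ 555

Setting both brackets to zero gives the nullclines N + 0.947M = 741 and 0.488N + M = 660.
Substituting M = 660 - 0.488N into the first: N(1 - 0.947·0.488) = 741 - 0.947·660.
So N* = 116/0.538 = 216, and then M* = 660 - 0.488·216 = 555.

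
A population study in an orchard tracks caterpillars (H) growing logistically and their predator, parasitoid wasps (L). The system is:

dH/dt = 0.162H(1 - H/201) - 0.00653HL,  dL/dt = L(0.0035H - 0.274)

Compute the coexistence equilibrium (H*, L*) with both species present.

From dL/dt = 0 with L > 0: 0.0035H* = 0.274, so H* = 78.3.
Substitute into dH/dt = 0: 0.162(1 - 78.3/201) = 0.00653L*.
The bracket is 0.611, giving L* = 0.0989/0.00653 = 15.1.

H* ≈ 78.3, L* ≈ 15.1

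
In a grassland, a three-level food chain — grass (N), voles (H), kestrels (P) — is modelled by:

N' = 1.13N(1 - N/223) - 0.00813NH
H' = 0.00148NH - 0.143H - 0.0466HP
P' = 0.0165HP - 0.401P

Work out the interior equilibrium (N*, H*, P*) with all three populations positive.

From dP/dt = 0: 0.0165H* = 0.401, so H* = 24.3.
From dN/dt = 0: 1.13(1 - N*/223) = 0.00813·24.3, giving N* = 223·(1 - 0.175) = 184.
From dH/dt = 0: 0.00148·184 - 0.143 = 0.0466P*, so P* = 0.129/0.0466 = 2.78.

N* ≈ 184, H* ≈ 24.3, P* ≈ 2.78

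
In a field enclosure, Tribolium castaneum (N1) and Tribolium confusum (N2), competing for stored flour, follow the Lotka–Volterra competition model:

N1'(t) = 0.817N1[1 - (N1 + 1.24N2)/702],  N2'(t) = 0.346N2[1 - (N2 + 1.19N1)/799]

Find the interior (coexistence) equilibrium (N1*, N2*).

Setting both brackets to zero gives the nullclines N1 + 1.24N2 = 702 and 1.19N1 + N2 = 799.
Substituting N2 = 799 - 1.19N1 into the first: N1(1 - 1.24·1.19) = 702 - 1.24·799.
So N1* = -289/-0.476 = 607, and then N2* = 799 - 1.19·607 = 76.5.

N1* ≈ 607, N2* ≈ 76.5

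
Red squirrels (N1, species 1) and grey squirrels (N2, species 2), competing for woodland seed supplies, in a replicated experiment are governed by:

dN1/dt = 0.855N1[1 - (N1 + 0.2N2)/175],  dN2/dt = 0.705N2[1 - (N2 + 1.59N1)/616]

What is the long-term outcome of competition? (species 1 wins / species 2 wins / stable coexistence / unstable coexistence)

Compare the nullcline intercepts: K1/α12 = 175/0.2 = 875 > K2 = 616; K2/α21 = 616/1.59 = 387 > K1 = 175.
Since both inequalities hold, each species can invade when rare, so the interior equilibrium is stable.

stable coexistence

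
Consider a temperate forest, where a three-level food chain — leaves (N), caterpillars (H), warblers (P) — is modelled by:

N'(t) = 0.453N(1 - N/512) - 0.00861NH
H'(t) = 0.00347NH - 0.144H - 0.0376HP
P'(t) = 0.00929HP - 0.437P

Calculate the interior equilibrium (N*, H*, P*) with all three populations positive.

N* ≈ 54.2, H* ≈ 47, P* ≈ 1.18

From dP/dt = 0: 0.00929H* = 0.437, so H* = 47.
From dN/dt = 0: 0.453(1 - N*/512) = 0.00861·47, giving N* = 512·(1 - 0.894) = 54.2.
From dH/dt = 0: 0.00347·54.2 - 0.144 = 0.0376P*, so P* = 0.0442/0.0376 = 1.18.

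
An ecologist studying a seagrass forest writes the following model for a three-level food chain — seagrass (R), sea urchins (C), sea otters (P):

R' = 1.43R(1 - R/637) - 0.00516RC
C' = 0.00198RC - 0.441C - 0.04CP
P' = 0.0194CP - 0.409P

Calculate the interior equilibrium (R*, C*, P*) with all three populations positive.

From dP/dt = 0: 0.0194C* = 0.409, so C* = 21.1.
From dR/dt = 0: 1.43(1 - R*/637) = 0.00516·21.1, giving R* = 637·(1 - 0.0761) = 589.
From dC/dt = 0: 0.00198·589 - 0.441 = 0.04P*, so P* = 0.724/0.04 = 18.1.

R* ≈ 589, C* ≈ 21.1, P* ≈ 18.1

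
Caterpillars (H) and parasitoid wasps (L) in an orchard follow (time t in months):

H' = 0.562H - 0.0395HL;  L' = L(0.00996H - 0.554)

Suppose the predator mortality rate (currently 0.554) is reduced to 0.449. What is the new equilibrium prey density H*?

At the interior fixed point, setting dL/dt = 0 with L > 0 fixes H* = (predator death rate)/(HL coefficient) — independent of the other coefficients.
With the change, H* = 0.449/0.00996 = 45.1; it falls from 55.6.

H* ≈ 45.1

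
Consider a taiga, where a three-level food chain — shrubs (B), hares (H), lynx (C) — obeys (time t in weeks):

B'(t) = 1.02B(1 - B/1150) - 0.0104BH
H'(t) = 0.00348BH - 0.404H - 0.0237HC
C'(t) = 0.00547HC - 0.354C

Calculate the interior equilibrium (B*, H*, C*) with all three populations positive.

B* ≈ 391, H* ≈ 64.7, C* ≈ 40.4

From dC/dt = 0: 0.00547H* = 0.354, so H* = 64.7.
From dB/dt = 0: 1.02(1 - B*/1150) = 0.0104·64.7, giving B* = 1150·(1 - 0.66) = 391.
From dH/dt = 0: 0.00348·391 - 0.404 = 0.0237C*, so C* = 0.957/0.0237 = 40.4.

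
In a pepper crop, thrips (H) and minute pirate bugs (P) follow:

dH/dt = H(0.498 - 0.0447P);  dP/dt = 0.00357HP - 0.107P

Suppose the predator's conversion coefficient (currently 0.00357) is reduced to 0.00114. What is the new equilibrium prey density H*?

At the interior fixed point, setting dP/dt = 0 with P > 0 fixes H* = (predator death rate)/(HP coefficient) — independent of the other coefficients.
With the change, H* = 0.107/0.00114 = 93.9; it rises from 30.

H* ≈ 93.9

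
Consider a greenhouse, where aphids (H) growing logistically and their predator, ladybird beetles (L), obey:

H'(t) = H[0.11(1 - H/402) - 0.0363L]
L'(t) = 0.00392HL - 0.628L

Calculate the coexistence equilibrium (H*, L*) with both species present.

From dL/dt = 0 with L > 0: 0.00392H* = 0.628, so H* = 160.
Substitute into dH/dt = 0: 0.11(1 - 160/402) = 0.0363L*.
The bracket is 0.601, giving L* = 0.0662/0.0363 = 1.82.

H* ≈ 160, L* ≈ 1.82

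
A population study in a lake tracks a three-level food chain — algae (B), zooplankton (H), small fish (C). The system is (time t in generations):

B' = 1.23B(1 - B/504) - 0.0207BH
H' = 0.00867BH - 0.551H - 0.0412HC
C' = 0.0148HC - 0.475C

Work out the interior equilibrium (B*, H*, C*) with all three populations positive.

B* ≈ 232, H* ≈ 32.1, C* ≈ 35.4

From dC/dt = 0: 0.0148H* = 0.475, so H* = 32.1.
From dB/dt = 0: 1.23(1 - B*/504) = 0.0207·32.1, giving B* = 504·(1 - 0.54) = 232.
From dH/dt = 0: 0.00867·232 - 0.551 = 0.0412C*, so C* = 1.46/0.0412 = 35.4.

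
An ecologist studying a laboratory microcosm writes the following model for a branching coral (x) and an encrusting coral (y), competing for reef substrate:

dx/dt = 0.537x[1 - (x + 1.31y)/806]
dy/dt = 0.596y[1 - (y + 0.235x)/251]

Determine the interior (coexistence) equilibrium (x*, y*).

x* ≈ 689, y* ≈ 89

Setting both brackets to zero gives the nullclines x + 1.31y = 806 and 0.235x + y = 251.
Substituting y = 251 - 0.235x into the first: x(1 - 1.31·0.235) = 806 - 1.31·251.
So x* = 477/0.692 = 689, and then y* = 251 - 0.235·689 = 89.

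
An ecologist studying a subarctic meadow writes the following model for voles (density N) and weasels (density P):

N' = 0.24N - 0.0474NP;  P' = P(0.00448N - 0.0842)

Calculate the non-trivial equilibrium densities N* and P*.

Set dP/dt = 0 with P > 0: 0.00448N - 0.0842 = 0, so N* = 0.0842/0.00448 = 18.8.
Set dN/dt = 0 with N > 0: 0.24 - 0.0474P = 0, so P* = 0.24/0.0474 = 5.06.

N* ≈ 18.8, P* ≈ 5.06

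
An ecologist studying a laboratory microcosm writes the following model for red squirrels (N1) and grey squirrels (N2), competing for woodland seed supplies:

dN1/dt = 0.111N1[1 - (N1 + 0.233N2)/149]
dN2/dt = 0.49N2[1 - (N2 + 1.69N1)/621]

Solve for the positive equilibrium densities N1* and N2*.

N1* ≈ 7.1, N2* ≈ 609

Setting both brackets to zero gives the nullclines N1 + 0.233N2 = 149 and 1.69N1 + N2 = 621.
Substituting N2 = 621 - 1.69N1 into the first: N1(1 - 0.233·1.69) = 149 - 0.233·621.
So N1* = 4.31/0.606 = 7.1, and then N2* = 621 - 1.69·7.1 = 609.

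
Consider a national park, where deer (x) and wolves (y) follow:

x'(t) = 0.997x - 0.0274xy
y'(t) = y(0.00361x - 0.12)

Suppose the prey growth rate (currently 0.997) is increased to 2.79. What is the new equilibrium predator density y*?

At the interior fixed point, setting dx/dt = 0 with x > 0 fixes y* = (prey growth rate)/(xy coefficient) — independent of the other coefficients.
With the change, y* = 2.79/0.0274 = 102; it rises from 36.4.

y* ≈ 102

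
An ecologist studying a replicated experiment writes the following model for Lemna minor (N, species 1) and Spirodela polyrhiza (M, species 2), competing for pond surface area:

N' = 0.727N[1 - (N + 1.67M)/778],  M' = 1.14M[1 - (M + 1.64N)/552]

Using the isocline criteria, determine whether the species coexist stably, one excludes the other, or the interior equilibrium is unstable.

unstable coexistence (outcome depends on initial conditions)

Compare the nullcline intercepts: K1/α12 = 778/1.67 = 466 < K2 = 552; K2/α21 = 552/1.64 = 337 < K1 = 778.
Since both are reversed, neither can invade when rare; the interior point is a saddle.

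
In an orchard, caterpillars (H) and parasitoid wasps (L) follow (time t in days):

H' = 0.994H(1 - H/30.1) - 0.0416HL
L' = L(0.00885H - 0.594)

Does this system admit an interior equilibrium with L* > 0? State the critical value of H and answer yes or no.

The predator equation gives dL/dt > 0 only when H > 0.594/0.00885 = 67.1.
Without the predator, H → K = 30.1. Since 30.1 < 67.1, the predator cannot invade.

Threshold H = 67.1; K < 67.1, so no, the predator goes extinct.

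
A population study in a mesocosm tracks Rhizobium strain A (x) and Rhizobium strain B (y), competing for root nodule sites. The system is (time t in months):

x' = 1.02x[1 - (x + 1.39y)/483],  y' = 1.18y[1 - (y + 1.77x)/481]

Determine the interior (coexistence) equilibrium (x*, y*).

Setting both brackets to zero gives the nullclines x + 1.39y = 483 and 1.77x + y = 481.
Substituting y = 481 - 1.77x into the first: x(1 - 1.39·1.77) = 483 - 1.39·481.
So x* = -186/-1.46 = 127, and then y* = 481 - 1.77·127 = 256.

x* ≈ 127, y* ≈ 256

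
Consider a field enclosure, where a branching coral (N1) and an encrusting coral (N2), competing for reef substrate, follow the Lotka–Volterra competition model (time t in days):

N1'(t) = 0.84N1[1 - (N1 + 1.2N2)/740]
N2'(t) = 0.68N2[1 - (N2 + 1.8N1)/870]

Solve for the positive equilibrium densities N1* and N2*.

Setting both brackets to zero gives the nullclines N1 + 1.2N2 = 740 and 1.8N1 + N2 = 870.
Substituting N2 = 870 - 1.8N1 into the first: N1(1 - 1.2·1.8) = 740 - 1.2·870.
So N1* = -304/-1.16 = 262, and then N2* = 870 - 1.8·262 = 398.

N1* ≈ 262, N2* ≈ 398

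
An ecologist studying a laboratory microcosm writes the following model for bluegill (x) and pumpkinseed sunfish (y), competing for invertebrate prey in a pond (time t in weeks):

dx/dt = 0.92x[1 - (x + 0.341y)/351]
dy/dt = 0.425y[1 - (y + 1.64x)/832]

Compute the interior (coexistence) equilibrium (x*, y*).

Setting both brackets to zero gives the nullclines x + 0.341y = 351 and 1.64x + y = 832.
Substituting y = 832 - 1.64x into the first: x(1 - 0.341·1.64) = 351 - 0.341·832.
So x* = 67.3/0.441 = 153, and then y* = 832 - 1.64·153 = 582.

x* ≈ 153, y* ≈ 582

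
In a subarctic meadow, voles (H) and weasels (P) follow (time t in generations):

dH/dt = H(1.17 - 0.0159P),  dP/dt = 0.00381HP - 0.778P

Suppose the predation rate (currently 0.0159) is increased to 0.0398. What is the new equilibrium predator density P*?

At the interior fixed point, setting dH/dt = 0 with H > 0 fixes P* = (prey growth rate)/(HP coefficient) — independent of the other coefficients.
With the change, P* = 1.17/0.0398 = 29.4; it falls from 73.6.

P* ≈ 29.4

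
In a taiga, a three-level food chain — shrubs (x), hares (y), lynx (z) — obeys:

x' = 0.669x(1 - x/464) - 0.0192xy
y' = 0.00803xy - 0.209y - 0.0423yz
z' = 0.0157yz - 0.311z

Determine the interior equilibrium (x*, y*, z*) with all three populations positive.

From dz/dt = 0: 0.0157y* = 0.311, so y* = 19.8.
From dx/dt = 0: 0.669(1 - x*/464) = 0.0192·19.8, giving x* = 464·(1 - 0.569) = 200.
From dy/dt = 0: 0.00803·200 - 0.209 = 0.0423z*, so z* = 1.4/0.0423 = 33.1.

x* ≈ 200, y* ≈ 19.8, z* ≈ 33.1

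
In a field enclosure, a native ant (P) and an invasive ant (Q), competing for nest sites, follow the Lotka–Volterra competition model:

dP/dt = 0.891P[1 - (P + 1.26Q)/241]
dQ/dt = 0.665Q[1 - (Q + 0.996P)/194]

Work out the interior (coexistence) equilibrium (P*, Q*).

Setting both brackets to zero gives the nullclines P + 1.26Q = 241 and 0.996P + Q = 194.
Substituting Q = 194 - 0.996P into the first: P(1 - 1.26·0.996) = 241 - 1.26·194.
So P* = -3.44/-0.255 = 13.5, and then Q* = 194 - 0.996·13.5 = 181.

P* ≈ 13.5, Q* ≈ 181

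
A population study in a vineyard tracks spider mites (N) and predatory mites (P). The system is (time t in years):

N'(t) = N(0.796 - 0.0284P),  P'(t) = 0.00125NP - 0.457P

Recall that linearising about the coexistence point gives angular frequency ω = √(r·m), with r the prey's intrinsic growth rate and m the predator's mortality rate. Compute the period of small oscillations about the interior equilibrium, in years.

T ≈ 10.4 years

Here r = 0.796 and m = 0.457, so r·m = 0.364.
ω = √0.364 = 0.603 per year, hence T = 2π/ω ≈ 10.4 years.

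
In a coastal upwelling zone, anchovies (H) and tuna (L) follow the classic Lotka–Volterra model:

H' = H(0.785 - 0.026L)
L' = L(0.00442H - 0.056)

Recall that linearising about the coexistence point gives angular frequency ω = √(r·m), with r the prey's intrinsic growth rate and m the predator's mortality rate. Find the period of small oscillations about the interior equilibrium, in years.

Here r = 0.785 and m = 0.056, so r·m = 0.044.
ω = √0.044 = 0.21 per year, hence T = 2π/ω ≈ 30 years.

T ≈ 30 years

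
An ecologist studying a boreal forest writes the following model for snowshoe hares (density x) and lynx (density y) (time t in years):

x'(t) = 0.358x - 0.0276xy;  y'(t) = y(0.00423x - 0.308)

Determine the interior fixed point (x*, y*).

Set dy/dt = 0 with y > 0: 0.00423x - 0.308 = 0, so x* = 0.308/0.00423 = 72.8.
Set dx/dt = 0 with x > 0: 0.358 - 0.0276y = 0, so y* = 0.358/0.0276 = 13.

x* ≈ 72.8, y* ≈ 13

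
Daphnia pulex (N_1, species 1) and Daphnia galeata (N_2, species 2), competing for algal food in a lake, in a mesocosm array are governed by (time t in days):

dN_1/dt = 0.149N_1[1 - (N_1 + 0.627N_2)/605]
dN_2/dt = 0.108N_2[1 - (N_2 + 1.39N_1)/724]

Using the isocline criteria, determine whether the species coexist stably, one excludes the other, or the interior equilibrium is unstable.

species 1 excludes species 2

Compare the nullcline intercepts: K1/α12 = 605/0.627 = 965 > K2 = 724; K2/α21 = 724/1.39 = 521 < K1 = 605.
Since the inequalities point opposite ways, species 1 can invade but species 2 cannot.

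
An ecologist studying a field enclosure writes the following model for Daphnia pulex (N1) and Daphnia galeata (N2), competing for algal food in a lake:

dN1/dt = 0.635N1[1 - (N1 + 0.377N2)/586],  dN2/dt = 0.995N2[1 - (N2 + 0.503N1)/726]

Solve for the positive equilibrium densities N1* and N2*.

N1* ≈ 385, N2* ≈ 532

Setting both brackets to zero gives the nullclines N1 + 0.377N2 = 586 and 0.503N1 + N2 = 726.
Substituting N2 = 726 - 0.503N1 into the first: N1(1 - 0.377·0.503) = 586 - 0.377·726.
So N1* = 312/0.81 = 385, and then N2* = 726 - 0.503·385 = 532.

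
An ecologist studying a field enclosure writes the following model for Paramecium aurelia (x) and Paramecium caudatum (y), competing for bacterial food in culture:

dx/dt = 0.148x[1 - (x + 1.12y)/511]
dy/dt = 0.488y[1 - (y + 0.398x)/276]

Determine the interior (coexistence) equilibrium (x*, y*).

Setting both brackets to zero gives the nullclines x + 1.12y = 511 and 0.398x + y = 276.
Substituting y = 276 - 0.398x into the first: x(1 - 1.12·0.398) = 511 - 1.12·276.
So x* = 202/0.554 = 364, and then y* = 276 - 0.398·364 = 131.

x* ≈ 364, y* ≈ 131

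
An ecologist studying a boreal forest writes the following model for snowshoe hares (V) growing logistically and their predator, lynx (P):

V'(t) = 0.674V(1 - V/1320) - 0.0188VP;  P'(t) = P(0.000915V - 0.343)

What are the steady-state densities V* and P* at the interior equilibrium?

V* ≈ 375, P* ≈ 25.7

From dP/dt = 0 with P > 0: 0.000915V* = 0.343, so V* = 375.
Substitute into dV/dt = 0: 0.674(1 - 375/1320) = 0.0188P*.
The bracket is 0.716, giving P* = 0.483/0.0188 = 25.7.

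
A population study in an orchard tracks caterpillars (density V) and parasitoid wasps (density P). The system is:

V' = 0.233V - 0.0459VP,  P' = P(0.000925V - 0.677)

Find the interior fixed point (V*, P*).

V* ≈ 732, P* ≈ 5.08

Set dP/dt = 0 with P > 0: 0.000925V - 0.677 = 0, so V* = 0.677/0.000925 = 732.
Set dV/dt = 0 with V > 0: 0.233 - 0.0459P = 0, so P* = 0.233/0.0459 = 5.08.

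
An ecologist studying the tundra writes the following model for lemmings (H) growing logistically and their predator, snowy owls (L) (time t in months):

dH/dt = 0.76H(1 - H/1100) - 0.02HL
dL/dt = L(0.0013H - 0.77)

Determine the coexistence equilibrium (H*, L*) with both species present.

H* ≈ 592, L* ≈ 17.5

From dL/dt = 0 with L > 0: 0.0013H* = 0.77, so H* = 592.
Substitute into dH/dt = 0: 0.76(1 - 592/1100) = 0.02L*.
The bracket is 0.462, giving L* = 0.351/0.02 = 17.5.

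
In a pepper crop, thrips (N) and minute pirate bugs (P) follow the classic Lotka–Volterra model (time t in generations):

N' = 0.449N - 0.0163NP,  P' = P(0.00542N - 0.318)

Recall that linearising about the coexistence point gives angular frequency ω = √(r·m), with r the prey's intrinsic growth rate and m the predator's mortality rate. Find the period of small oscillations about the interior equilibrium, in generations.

T ≈ 16.6 generations

Here r = 0.449 and m = 0.318, so r·m = 0.143.
ω = √0.143 = 0.378 per generation, hence T = 2π/ω ≈ 16.6 generations.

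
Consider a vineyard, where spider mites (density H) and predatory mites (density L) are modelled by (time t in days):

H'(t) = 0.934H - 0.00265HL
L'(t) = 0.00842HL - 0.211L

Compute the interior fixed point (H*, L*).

Set dL/dt = 0 with L > 0: 0.00842H - 0.211 = 0, so H* = 0.211/0.00842 = 25.1.
Set dH/dt = 0 with H > 0: 0.934 - 0.00265L = 0, so L* = 0.934/0.00265 = 352.

H* ≈ 25.1, L* ≈ 352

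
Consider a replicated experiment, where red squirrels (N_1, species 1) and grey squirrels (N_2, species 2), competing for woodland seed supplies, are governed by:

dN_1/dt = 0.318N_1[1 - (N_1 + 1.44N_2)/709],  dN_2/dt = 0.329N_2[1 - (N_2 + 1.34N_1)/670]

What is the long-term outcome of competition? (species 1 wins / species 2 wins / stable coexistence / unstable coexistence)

unstable coexistence (outcome depends on initial conditions)

Compare the nullcline intercepts: K1/α12 = 709/1.44 = 492 < K2 = 670; K2/α21 = 670/1.34 = 500 < K1 = 709.
Since both are reversed, neither can invade when rare; the interior point is a saddle.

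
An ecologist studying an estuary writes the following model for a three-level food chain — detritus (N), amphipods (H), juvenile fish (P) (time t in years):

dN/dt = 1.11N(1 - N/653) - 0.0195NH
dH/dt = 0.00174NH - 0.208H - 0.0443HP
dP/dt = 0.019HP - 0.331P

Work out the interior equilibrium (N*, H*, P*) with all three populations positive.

From dP/dt = 0: 0.019H* = 0.331, so H* = 17.4.
From dN/dt = 0: 1.11(1 - N*/653) = 0.0195·17.4, giving N* = 653·(1 - 0.306) = 453.
From dH/dt = 0: 0.00174·453 - 0.208 = 0.0443P*, so P* = 0.58/0.0443 = 13.1.

N* ≈ 453, H* ≈ 17.4, P* ≈ 13.1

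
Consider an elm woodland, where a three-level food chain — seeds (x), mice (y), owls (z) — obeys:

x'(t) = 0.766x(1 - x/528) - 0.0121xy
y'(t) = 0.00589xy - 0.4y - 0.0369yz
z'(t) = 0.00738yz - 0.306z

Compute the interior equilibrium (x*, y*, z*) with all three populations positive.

From dz/dt = 0: 0.00738y* = 0.306, so y* = 41.5.
From dx/dt = 0: 0.766(1 - x*/528) = 0.0121·41.5, giving x* = 528·(1 - 0.655) = 182.
From dy/dt = 0: 0.00589·182 - 0.4 = 0.0369z*, so z* = 0.673/0.0369 = 18.2.

x* ≈ 182, y* ≈ 41.5, z* ≈ 18.2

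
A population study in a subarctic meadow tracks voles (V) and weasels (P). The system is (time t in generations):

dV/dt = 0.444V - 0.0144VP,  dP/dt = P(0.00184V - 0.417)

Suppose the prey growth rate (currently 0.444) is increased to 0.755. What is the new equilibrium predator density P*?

P* ≈ 52.4

At the interior fixed point, setting dV/dt = 0 with V > 0 fixes P* = (prey growth rate)/(VP coefficient) — independent of the other coefficients.
With the change, P* = 0.755/0.0144 = 52.4; it rises from 30.8.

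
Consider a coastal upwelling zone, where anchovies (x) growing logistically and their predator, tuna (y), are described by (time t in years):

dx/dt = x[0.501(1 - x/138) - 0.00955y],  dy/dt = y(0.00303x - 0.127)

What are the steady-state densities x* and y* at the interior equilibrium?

From dy/dt = 0 with y > 0: 0.00303x* = 0.127, so x* = 41.9.
Substitute into dx/dt = 0: 0.501(1 - 41.9/138) = 0.00955y*.
The bracket is 0.696, giving y* = 0.349/0.00955 = 36.5.

x* ≈ 41.9, y* ≈ 36.5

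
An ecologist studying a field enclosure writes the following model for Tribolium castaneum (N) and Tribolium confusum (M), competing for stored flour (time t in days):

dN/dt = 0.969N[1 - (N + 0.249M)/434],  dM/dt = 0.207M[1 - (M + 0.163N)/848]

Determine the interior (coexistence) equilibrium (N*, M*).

N* ≈ 232, M* ≈ 810

Setting both brackets to zero gives the nullclines N + 0.249M = 434 and 0.163N + M = 848.
Substituting M = 848 - 0.163N into the first: N(1 - 0.249·0.163) = 434 - 0.249·848.
So N* = 223/0.959 = 232, and then M* = 848 - 0.163·232 = 810.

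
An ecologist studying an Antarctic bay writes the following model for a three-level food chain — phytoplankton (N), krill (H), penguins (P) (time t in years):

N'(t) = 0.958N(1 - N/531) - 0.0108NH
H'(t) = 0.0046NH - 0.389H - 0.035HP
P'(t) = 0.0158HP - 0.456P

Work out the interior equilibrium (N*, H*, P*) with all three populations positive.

N* ≈ 358, H* ≈ 28.9, P* ≈ 36

From dP/dt = 0: 0.0158H* = 0.456, so H* = 28.9.
From dN/dt = 0: 0.958(1 - N*/531) = 0.0108·28.9, giving N* = 531·(1 - 0.325) = 358.
From dH/dt = 0: 0.0046·358 - 0.389 = 0.035P*, so P* = 1.26/0.035 = 36.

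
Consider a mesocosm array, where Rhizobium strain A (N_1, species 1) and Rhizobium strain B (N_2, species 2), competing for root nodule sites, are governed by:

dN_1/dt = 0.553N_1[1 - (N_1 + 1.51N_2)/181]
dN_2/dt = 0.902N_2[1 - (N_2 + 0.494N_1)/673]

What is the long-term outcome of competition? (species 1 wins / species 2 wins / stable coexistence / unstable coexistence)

Compare the nullcline intercepts: K1/α12 = 181/1.51 = 120 < K2 = 673; K2/α21 = 673/0.494 = 1360 > K1 = 181.
Since the inequalities point opposite ways, species 2 can invade but species 1 cannot.

species 2 excludes species 1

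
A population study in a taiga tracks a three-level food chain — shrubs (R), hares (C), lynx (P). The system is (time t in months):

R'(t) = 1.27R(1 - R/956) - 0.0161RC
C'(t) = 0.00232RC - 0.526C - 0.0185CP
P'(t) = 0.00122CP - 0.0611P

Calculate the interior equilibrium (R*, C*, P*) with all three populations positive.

From dP/dt = 0: 0.00122C* = 0.0611, so C* = 50.1.
From dR/dt = 0: 1.27(1 - R*/956) = 0.0161·50.1, giving R* = 956·(1 - 0.635) = 349.
From dC/dt = 0: 0.00232·349 - 0.526 = 0.0185P*, so P* = 0.284/0.0185 = 15.3.

R* ≈ 349, C* ≈ 50.1, P* ≈ 15.3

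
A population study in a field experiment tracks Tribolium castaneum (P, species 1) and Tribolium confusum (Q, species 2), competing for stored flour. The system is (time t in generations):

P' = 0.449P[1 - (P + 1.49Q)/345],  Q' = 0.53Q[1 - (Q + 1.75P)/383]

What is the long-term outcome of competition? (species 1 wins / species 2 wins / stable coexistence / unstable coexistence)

Compare the nullcline intercepts: K1/α12 = 345/1.49 = 232 < K2 = 383; K2/α21 = 383/1.75 = 219 < K1 = 345.
Since both are reversed, neither can invade when rare; the interior point is a saddle.

unstable coexistence (outcome depends on initial conditions)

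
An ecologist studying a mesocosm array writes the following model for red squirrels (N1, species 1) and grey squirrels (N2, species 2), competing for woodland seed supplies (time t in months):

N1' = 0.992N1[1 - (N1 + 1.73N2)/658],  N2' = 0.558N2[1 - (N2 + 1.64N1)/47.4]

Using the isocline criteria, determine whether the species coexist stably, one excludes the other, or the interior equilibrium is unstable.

species 1 excludes species 2

Compare the nullcline intercepts: K1/α12 = 658/1.73 = 380 > K2 = 47.4; K2/α21 = 47.4/1.64 = 28.9 < K1 = 658.
Since the inequalities point opposite ways, species 1 can invade but species 2 cannot.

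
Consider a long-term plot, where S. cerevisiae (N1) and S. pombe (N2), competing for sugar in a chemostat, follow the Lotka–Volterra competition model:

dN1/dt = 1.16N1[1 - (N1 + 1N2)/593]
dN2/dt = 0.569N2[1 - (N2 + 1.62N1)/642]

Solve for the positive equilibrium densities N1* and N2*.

N1* ≈ 79, N2* ≈ 514

Setting both brackets to zero gives the nullclines N1 + 1N2 = 593 and 1.62N1 + N2 = 642.
Substituting N2 = 642 - 1.62N1 into the first: N1(1 - 1·1.62) = 593 - 1·642.
So N1* = -49/-0.62 = 79, and then N2* = 642 - 1.62·79 = 514.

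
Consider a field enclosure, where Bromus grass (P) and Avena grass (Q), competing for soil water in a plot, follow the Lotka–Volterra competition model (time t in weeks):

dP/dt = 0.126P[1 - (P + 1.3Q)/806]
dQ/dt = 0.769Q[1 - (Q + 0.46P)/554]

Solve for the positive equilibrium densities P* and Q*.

P* ≈ 213, Q* ≈ 456

Setting both brackets to zero gives the nullclines P + 1.3Q = 806 and 0.46P + Q = 554.
Substituting Q = 554 - 0.46P into the first: P(1 - 1.3·0.46) = 806 - 1.3·554.
So P* = 85.8/0.402 = 213, and then Q* = 554 - 0.46·213 = 456.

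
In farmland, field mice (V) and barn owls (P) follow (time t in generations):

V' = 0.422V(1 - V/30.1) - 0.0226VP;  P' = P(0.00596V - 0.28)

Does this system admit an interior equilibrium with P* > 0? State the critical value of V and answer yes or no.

Threshold V = 47; K < 47, so no, the predator goes extinct.

The predator equation gives dP/dt > 0 only when V > 0.28/0.00596 = 47.
Without the predator, V → K = 30.1. Since 30.1 < 47, the predator cannot invade.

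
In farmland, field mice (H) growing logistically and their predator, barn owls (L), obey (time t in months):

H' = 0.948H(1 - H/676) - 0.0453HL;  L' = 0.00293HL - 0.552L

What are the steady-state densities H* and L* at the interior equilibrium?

From dL/dt = 0 with L > 0: 0.00293H* = 0.552, so H* = 188.
Substitute into dH/dt = 0: 0.948(1 - 188/676) = 0.0453L*.
The bracket is 0.721, giving L* = 0.684/0.0453 = 15.1.

H* ≈ 188, L* ≈ 15.1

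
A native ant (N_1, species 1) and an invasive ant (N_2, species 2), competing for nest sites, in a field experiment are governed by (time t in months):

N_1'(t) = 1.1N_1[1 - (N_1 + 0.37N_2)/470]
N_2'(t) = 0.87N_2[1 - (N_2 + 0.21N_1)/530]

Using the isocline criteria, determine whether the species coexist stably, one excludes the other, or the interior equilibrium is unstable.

Compare the nullcline intercepts: K1/α12 = 470/0.37 = 1270 > K2 = 530; K2/α21 = 530/0.21 = 2520 > K1 = 470.
Since both inequalities hold, each species can invade when rare, so the interior equilibrium is stable.

stable coexistence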